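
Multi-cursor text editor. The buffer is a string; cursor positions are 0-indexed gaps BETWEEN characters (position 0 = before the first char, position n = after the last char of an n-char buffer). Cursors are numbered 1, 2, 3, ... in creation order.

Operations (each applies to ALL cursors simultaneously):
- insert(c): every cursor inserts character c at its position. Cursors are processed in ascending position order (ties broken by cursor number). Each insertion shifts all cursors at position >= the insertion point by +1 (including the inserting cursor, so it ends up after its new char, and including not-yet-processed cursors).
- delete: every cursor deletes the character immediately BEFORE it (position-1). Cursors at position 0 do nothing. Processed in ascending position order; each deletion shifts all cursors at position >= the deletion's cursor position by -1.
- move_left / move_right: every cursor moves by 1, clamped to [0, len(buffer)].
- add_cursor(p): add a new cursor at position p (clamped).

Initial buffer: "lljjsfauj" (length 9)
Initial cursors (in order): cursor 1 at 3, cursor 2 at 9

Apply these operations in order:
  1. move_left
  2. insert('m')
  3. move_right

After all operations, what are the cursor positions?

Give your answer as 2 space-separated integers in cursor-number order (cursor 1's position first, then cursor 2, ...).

After op 1 (move_left): buffer="lljjsfauj" (len 9), cursors c1@2 c2@8, authorship .........
After op 2 (insert('m')): buffer="llmjjsfaumj" (len 11), cursors c1@3 c2@10, authorship ..1......2.
After op 3 (move_right): buffer="llmjjsfaumj" (len 11), cursors c1@4 c2@11, authorship ..1......2.

Answer: 4 11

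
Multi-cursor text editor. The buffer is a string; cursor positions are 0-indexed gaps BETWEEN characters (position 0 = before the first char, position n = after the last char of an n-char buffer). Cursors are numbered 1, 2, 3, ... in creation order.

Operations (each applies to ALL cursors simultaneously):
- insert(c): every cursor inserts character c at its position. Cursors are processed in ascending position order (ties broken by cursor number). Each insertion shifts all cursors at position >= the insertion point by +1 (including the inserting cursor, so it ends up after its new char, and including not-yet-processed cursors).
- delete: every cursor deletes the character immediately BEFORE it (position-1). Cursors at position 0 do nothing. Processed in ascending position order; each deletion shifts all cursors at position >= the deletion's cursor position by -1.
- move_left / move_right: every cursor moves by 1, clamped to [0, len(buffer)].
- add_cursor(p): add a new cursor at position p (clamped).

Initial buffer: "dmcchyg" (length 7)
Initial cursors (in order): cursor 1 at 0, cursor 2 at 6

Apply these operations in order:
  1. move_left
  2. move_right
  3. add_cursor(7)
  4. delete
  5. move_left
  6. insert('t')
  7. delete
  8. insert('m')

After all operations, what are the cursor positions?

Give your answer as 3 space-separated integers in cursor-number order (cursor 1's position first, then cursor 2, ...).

Answer: 1 6 6

Derivation:
After op 1 (move_left): buffer="dmcchyg" (len 7), cursors c1@0 c2@5, authorship .......
After op 2 (move_right): buffer="dmcchyg" (len 7), cursors c1@1 c2@6, authorship .......
After op 3 (add_cursor(7)): buffer="dmcchyg" (len 7), cursors c1@1 c2@6 c3@7, authorship .......
After op 4 (delete): buffer="mcch" (len 4), cursors c1@0 c2@4 c3@4, authorship ....
After op 5 (move_left): buffer="mcch" (len 4), cursors c1@0 c2@3 c3@3, authorship ....
After op 6 (insert('t')): buffer="tmcctth" (len 7), cursors c1@1 c2@6 c3@6, authorship 1...23.
After op 7 (delete): buffer="mcch" (len 4), cursors c1@0 c2@3 c3@3, authorship ....
After op 8 (insert('m')): buffer="mmccmmh" (len 7), cursors c1@1 c2@6 c3@6, authorship 1...23.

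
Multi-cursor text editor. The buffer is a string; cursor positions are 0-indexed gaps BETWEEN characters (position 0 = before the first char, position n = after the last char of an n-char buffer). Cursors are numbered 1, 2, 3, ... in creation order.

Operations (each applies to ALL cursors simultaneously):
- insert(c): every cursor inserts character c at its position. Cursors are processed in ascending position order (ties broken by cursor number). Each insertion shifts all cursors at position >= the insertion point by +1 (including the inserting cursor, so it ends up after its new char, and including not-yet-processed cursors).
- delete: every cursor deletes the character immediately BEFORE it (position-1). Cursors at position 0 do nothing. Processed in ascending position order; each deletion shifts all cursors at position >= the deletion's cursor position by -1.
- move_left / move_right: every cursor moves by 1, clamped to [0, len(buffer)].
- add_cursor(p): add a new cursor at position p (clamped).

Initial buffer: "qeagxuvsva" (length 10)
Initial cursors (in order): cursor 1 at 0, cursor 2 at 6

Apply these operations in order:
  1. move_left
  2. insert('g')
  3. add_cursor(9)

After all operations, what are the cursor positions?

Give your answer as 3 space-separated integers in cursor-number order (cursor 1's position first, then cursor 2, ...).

After op 1 (move_left): buffer="qeagxuvsva" (len 10), cursors c1@0 c2@5, authorship ..........
After op 2 (insert('g')): buffer="gqeagxguvsva" (len 12), cursors c1@1 c2@7, authorship 1.....2.....
After op 3 (add_cursor(9)): buffer="gqeagxguvsva" (len 12), cursors c1@1 c2@7 c3@9, authorship 1.....2.....

Answer: 1 7 9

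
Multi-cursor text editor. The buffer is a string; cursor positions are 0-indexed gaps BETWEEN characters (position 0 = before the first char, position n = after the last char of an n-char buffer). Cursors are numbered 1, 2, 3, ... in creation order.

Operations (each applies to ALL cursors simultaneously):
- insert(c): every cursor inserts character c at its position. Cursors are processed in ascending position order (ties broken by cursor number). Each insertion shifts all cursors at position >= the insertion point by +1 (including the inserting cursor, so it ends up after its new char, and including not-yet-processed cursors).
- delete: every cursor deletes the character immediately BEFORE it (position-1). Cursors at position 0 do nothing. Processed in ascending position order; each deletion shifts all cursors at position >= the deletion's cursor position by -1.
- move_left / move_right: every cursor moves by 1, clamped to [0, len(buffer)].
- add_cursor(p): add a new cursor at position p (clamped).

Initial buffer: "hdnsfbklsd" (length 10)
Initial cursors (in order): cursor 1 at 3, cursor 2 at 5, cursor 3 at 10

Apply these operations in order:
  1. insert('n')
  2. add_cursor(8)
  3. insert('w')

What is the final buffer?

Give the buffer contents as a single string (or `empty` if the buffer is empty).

Answer: hdnnwsfnwbwklsdnw

Derivation:
After op 1 (insert('n')): buffer="hdnnsfnbklsdn" (len 13), cursors c1@4 c2@7 c3@13, authorship ...1..2.....3
After op 2 (add_cursor(8)): buffer="hdnnsfnbklsdn" (len 13), cursors c1@4 c2@7 c4@8 c3@13, authorship ...1..2.....3
After op 3 (insert('w')): buffer="hdnnwsfnwbwklsdnw" (len 17), cursors c1@5 c2@9 c4@11 c3@17, authorship ...11..22.4....33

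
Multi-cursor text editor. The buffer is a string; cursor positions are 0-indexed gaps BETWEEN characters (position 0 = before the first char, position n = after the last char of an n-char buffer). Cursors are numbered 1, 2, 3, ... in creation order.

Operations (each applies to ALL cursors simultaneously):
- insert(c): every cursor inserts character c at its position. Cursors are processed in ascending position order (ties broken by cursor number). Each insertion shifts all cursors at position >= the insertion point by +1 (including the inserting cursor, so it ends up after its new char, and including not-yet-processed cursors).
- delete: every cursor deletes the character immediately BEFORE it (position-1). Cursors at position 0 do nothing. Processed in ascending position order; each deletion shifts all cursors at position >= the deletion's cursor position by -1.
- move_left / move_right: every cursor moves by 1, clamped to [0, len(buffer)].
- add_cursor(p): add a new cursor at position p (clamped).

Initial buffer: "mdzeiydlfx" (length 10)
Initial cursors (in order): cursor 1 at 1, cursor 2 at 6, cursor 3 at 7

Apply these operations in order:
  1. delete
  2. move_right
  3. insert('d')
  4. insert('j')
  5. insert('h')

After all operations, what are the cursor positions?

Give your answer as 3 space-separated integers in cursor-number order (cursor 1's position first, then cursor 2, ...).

Answer: 4 14 14

Derivation:
After op 1 (delete): buffer="dzeilfx" (len 7), cursors c1@0 c2@4 c3@4, authorship .......
After op 2 (move_right): buffer="dzeilfx" (len 7), cursors c1@1 c2@5 c3@5, authorship .......
After op 3 (insert('d')): buffer="ddzeilddfx" (len 10), cursors c1@2 c2@8 c3@8, authorship .1....23..
After op 4 (insert('j')): buffer="ddjzeilddjjfx" (len 13), cursors c1@3 c2@11 c3@11, authorship .11....2323..
After op 5 (insert('h')): buffer="ddjhzeilddjjhhfx" (len 16), cursors c1@4 c2@14 c3@14, authorship .111....232323..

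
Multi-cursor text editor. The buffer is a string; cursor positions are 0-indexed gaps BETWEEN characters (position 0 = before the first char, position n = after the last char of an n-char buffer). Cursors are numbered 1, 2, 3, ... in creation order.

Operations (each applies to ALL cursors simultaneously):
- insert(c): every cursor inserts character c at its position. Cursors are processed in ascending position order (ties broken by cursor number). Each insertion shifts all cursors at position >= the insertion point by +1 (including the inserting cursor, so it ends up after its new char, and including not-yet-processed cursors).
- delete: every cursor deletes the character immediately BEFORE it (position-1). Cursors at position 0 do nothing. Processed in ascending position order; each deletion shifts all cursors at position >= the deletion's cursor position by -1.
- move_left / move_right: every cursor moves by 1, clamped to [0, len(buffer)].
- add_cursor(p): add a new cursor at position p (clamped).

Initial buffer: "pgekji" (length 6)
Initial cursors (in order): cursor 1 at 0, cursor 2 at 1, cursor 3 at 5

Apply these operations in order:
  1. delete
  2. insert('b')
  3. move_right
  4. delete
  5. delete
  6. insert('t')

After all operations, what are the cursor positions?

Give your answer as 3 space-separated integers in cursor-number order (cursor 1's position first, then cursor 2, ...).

After op 1 (delete): buffer="geki" (len 4), cursors c1@0 c2@0 c3@3, authorship ....
After op 2 (insert('b')): buffer="bbgekbi" (len 7), cursors c1@2 c2@2 c3@6, authorship 12...3.
After op 3 (move_right): buffer="bbgekbi" (len 7), cursors c1@3 c2@3 c3@7, authorship 12...3.
After op 4 (delete): buffer="bekb" (len 4), cursors c1@1 c2@1 c3@4, authorship 1..3
After op 5 (delete): buffer="ek" (len 2), cursors c1@0 c2@0 c3@2, authorship ..
After op 6 (insert('t')): buffer="ttekt" (len 5), cursors c1@2 c2@2 c3@5, authorship 12..3

Answer: 2 2 5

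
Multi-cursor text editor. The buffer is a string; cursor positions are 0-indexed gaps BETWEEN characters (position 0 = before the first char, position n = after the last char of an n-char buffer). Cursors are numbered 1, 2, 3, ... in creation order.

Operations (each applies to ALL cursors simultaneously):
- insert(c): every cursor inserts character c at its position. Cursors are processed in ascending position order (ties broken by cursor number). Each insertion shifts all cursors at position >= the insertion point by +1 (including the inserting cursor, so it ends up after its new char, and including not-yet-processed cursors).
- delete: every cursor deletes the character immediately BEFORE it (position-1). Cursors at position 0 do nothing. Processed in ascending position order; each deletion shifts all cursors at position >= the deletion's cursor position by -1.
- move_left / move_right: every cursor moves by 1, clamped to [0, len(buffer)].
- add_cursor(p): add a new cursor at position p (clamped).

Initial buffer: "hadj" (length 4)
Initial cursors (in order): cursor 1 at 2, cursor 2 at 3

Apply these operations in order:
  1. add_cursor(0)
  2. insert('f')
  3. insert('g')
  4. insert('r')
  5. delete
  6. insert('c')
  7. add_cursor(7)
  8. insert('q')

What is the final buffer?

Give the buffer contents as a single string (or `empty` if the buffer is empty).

Answer: fgcqhafgqcqdfgcqj

Derivation:
After op 1 (add_cursor(0)): buffer="hadj" (len 4), cursors c3@0 c1@2 c2@3, authorship ....
After op 2 (insert('f')): buffer="fhafdfj" (len 7), cursors c3@1 c1@4 c2@6, authorship 3..1.2.
After op 3 (insert('g')): buffer="fghafgdfgj" (len 10), cursors c3@2 c1@6 c2@9, authorship 33..11.22.
After op 4 (insert('r')): buffer="fgrhafgrdfgrj" (len 13), cursors c3@3 c1@8 c2@12, authorship 333..111.222.
After op 5 (delete): buffer="fghafgdfgj" (len 10), cursors c3@2 c1@6 c2@9, authorship 33..11.22.
After op 6 (insert('c')): buffer="fgchafgcdfgcj" (len 13), cursors c3@3 c1@8 c2@12, authorship 333..111.222.
After op 7 (add_cursor(7)): buffer="fgchafgcdfgcj" (len 13), cursors c3@3 c4@7 c1@8 c2@12, authorship 333..111.222.
After op 8 (insert('q')): buffer="fgcqhafgqcqdfgcqj" (len 17), cursors c3@4 c4@9 c1@11 c2@16, authorship 3333..11411.2222.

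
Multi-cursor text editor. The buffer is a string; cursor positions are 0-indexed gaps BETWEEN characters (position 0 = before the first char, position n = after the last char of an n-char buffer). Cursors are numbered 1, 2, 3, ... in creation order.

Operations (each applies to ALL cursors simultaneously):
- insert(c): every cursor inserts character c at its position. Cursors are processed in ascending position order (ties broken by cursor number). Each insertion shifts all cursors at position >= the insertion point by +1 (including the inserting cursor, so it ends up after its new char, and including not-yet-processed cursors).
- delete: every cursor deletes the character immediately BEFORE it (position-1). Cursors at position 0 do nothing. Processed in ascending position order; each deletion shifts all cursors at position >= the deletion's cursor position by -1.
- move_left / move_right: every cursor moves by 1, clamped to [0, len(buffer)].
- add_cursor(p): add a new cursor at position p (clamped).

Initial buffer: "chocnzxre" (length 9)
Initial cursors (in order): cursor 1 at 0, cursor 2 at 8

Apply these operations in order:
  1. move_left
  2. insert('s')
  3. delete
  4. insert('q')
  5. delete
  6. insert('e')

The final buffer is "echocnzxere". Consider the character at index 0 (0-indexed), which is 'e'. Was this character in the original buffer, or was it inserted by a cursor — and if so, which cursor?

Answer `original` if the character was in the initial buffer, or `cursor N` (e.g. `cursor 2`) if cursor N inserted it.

Answer: cursor 1

Derivation:
After op 1 (move_left): buffer="chocnzxre" (len 9), cursors c1@0 c2@7, authorship .........
After op 2 (insert('s')): buffer="schocnzxsre" (len 11), cursors c1@1 c2@9, authorship 1.......2..
After op 3 (delete): buffer="chocnzxre" (len 9), cursors c1@0 c2@7, authorship .........
After op 4 (insert('q')): buffer="qchocnzxqre" (len 11), cursors c1@1 c2@9, authorship 1.......2..
After op 5 (delete): buffer="chocnzxre" (len 9), cursors c1@0 c2@7, authorship .........
After op 6 (insert('e')): buffer="echocnzxere" (len 11), cursors c1@1 c2@9, authorship 1.......2..
Authorship (.=original, N=cursor N): 1 . . . . . . . 2 . .
Index 0: author = 1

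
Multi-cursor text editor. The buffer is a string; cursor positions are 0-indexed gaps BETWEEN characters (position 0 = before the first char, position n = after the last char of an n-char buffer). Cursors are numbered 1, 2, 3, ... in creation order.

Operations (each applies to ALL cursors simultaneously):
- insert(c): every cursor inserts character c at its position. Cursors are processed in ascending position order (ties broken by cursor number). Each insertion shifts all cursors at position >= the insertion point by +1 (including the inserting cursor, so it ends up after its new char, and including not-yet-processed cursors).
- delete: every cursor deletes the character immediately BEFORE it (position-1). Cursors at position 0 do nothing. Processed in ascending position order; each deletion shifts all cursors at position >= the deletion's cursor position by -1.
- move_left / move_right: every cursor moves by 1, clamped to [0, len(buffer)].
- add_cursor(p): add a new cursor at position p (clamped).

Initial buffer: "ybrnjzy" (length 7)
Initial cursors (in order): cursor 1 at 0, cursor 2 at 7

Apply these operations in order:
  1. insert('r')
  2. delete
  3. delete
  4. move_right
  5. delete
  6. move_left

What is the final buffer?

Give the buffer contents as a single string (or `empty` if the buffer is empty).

Answer: brnj

Derivation:
After op 1 (insert('r')): buffer="rybrnjzyr" (len 9), cursors c1@1 c2@9, authorship 1.......2
After op 2 (delete): buffer="ybrnjzy" (len 7), cursors c1@0 c2@7, authorship .......
After op 3 (delete): buffer="ybrnjz" (len 6), cursors c1@0 c2@6, authorship ......
After op 4 (move_right): buffer="ybrnjz" (len 6), cursors c1@1 c2@6, authorship ......
After op 5 (delete): buffer="brnj" (len 4), cursors c1@0 c2@4, authorship ....
After op 6 (move_left): buffer="brnj" (len 4), cursors c1@0 c2@3, authorship ....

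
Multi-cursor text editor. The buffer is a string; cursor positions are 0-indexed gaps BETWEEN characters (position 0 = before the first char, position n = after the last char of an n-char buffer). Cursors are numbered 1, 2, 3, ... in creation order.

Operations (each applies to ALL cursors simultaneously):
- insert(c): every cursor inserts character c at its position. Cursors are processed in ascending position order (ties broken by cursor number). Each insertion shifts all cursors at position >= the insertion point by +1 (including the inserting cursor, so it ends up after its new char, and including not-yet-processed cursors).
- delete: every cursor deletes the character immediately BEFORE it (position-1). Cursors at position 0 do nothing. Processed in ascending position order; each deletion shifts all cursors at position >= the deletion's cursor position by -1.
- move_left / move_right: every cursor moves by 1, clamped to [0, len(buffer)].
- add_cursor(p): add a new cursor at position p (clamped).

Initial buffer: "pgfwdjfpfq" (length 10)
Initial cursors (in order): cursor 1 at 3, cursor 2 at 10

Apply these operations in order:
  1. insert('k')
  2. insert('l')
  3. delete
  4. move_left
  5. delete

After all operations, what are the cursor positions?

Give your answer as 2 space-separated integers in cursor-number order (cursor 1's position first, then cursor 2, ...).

Answer: 2 9

Derivation:
After op 1 (insert('k')): buffer="pgfkwdjfpfqk" (len 12), cursors c1@4 c2@12, authorship ...1.......2
After op 2 (insert('l')): buffer="pgfklwdjfpfqkl" (len 14), cursors c1@5 c2@14, authorship ...11.......22
After op 3 (delete): buffer="pgfkwdjfpfqk" (len 12), cursors c1@4 c2@12, authorship ...1.......2
After op 4 (move_left): buffer="pgfkwdjfpfqk" (len 12), cursors c1@3 c2@11, authorship ...1.......2
After op 5 (delete): buffer="pgkwdjfpfk" (len 10), cursors c1@2 c2@9, authorship ..1......2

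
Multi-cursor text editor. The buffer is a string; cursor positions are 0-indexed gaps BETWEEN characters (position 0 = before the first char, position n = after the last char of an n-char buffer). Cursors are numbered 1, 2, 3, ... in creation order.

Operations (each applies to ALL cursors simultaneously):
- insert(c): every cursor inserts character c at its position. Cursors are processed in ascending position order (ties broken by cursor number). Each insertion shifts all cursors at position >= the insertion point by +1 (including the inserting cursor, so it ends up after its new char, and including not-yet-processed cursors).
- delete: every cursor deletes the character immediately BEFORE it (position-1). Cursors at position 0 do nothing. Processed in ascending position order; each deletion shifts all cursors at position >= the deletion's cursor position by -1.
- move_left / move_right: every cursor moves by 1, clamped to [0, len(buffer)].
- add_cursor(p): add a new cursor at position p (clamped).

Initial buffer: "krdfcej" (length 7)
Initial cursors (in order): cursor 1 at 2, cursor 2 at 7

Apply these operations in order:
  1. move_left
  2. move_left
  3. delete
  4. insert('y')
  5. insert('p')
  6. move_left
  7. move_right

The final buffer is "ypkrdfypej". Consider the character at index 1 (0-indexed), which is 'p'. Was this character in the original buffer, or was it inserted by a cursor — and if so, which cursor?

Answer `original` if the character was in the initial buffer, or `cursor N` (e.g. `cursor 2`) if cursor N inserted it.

After op 1 (move_left): buffer="krdfcej" (len 7), cursors c1@1 c2@6, authorship .......
After op 2 (move_left): buffer="krdfcej" (len 7), cursors c1@0 c2@5, authorship .......
After op 3 (delete): buffer="krdfej" (len 6), cursors c1@0 c2@4, authorship ......
After op 4 (insert('y')): buffer="ykrdfyej" (len 8), cursors c1@1 c2@6, authorship 1....2..
After op 5 (insert('p')): buffer="ypkrdfypej" (len 10), cursors c1@2 c2@8, authorship 11....22..
After op 6 (move_left): buffer="ypkrdfypej" (len 10), cursors c1@1 c2@7, authorship 11....22..
After op 7 (move_right): buffer="ypkrdfypej" (len 10), cursors c1@2 c2@8, authorship 11....22..
Authorship (.=original, N=cursor N): 1 1 . . . . 2 2 . .
Index 1: author = 1

Answer: cursor 1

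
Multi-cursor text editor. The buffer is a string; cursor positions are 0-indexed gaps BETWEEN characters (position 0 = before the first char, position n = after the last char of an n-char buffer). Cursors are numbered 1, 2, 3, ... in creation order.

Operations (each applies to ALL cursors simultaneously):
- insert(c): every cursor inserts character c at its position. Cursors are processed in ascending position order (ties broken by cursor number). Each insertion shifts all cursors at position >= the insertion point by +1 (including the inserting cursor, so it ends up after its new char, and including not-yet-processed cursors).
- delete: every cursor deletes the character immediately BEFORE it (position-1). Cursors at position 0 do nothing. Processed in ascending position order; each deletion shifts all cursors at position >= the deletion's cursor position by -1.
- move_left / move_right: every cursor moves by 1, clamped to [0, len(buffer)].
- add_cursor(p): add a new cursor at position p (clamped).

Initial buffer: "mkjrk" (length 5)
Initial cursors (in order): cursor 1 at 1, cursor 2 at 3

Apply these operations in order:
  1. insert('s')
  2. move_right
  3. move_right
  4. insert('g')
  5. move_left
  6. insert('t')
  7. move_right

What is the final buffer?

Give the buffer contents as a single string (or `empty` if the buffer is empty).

Answer: mskjtgsrktg

Derivation:
After op 1 (insert('s')): buffer="mskjsrk" (len 7), cursors c1@2 c2@5, authorship .1..2..
After op 2 (move_right): buffer="mskjsrk" (len 7), cursors c1@3 c2@6, authorship .1..2..
After op 3 (move_right): buffer="mskjsrk" (len 7), cursors c1@4 c2@7, authorship .1..2..
After op 4 (insert('g')): buffer="mskjgsrkg" (len 9), cursors c1@5 c2@9, authorship .1..12..2
After op 5 (move_left): buffer="mskjgsrkg" (len 9), cursors c1@4 c2@8, authorship .1..12..2
After op 6 (insert('t')): buffer="mskjtgsrktg" (len 11), cursors c1@5 c2@10, authorship .1..112..22
After op 7 (move_right): buffer="mskjtgsrktg" (len 11), cursors c1@6 c2@11, authorship .1..112..22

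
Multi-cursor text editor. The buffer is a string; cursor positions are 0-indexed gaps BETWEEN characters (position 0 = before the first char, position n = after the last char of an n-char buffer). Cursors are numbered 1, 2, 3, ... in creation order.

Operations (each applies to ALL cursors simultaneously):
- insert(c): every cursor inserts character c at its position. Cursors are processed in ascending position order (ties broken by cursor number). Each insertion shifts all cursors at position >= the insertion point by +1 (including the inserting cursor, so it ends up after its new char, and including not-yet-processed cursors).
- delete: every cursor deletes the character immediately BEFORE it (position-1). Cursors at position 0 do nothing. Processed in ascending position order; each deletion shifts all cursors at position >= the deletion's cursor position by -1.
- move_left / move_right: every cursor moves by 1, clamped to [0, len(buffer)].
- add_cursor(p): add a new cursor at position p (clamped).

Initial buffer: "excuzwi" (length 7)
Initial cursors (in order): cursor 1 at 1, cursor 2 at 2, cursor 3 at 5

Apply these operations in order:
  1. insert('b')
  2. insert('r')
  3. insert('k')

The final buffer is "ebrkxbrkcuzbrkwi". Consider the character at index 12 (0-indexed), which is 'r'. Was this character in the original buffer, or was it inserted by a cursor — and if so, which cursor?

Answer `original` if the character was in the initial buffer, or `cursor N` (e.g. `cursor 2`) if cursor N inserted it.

After op 1 (insert('b')): buffer="ebxbcuzbwi" (len 10), cursors c1@2 c2@4 c3@8, authorship .1.2...3..
After op 2 (insert('r')): buffer="ebrxbrcuzbrwi" (len 13), cursors c1@3 c2@6 c3@11, authorship .11.22...33..
After op 3 (insert('k')): buffer="ebrkxbrkcuzbrkwi" (len 16), cursors c1@4 c2@8 c3@14, authorship .111.222...333..
Authorship (.=original, N=cursor N): . 1 1 1 . 2 2 2 . . . 3 3 3 . .
Index 12: author = 3

Answer: cursor 3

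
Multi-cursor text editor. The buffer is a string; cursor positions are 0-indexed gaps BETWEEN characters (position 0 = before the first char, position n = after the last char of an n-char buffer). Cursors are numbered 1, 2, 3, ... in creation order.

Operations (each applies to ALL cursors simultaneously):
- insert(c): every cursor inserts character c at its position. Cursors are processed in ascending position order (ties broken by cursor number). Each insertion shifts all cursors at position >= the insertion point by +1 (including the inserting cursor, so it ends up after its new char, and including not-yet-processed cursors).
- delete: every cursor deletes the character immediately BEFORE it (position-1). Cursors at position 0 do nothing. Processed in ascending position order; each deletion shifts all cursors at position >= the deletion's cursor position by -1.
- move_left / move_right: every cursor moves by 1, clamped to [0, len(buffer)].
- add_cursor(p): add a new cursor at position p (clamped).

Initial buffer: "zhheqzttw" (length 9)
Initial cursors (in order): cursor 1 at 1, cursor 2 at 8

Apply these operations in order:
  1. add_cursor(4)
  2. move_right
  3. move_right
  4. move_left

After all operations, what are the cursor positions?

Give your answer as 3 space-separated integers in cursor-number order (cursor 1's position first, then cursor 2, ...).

After op 1 (add_cursor(4)): buffer="zhheqzttw" (len 9), cursors c1@1 c3@4 c2@8, authorship .........
After op 2 (move_right): buffer="zhheqzttw" (len 9), cursors c1@2 c3@5 c2@9, authorship .........
After op 3 (move_right): buffer="zhheqzttw" (len 9), cursors c1@3 c3@6 c2@9, authorship .........
After op 4 (move_left): buffer="zhheqzttw" (len 9), cursors c1@2 c3@5 c2@8, authorship .........

Answer: 2 8 5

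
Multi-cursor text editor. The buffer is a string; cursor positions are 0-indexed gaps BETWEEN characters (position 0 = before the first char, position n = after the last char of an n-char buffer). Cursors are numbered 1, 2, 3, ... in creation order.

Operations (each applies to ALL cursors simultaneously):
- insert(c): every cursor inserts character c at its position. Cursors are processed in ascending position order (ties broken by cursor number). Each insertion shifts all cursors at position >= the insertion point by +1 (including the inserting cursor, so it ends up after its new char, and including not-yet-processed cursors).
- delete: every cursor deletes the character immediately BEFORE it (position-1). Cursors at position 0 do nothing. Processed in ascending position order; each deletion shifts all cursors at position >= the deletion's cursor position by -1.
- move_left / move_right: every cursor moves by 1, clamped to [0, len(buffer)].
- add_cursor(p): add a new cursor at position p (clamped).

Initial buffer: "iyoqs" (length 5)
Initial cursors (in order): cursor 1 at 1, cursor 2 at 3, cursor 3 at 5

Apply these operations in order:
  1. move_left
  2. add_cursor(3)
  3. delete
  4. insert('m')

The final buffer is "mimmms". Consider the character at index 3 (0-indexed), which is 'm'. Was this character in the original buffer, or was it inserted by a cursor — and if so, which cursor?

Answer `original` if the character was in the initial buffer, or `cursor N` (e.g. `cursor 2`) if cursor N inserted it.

After op 1 (move_left): buffer="iyoqs" (len 5), cursors c1@0 c2@2 c3@4, authorship .....
After op 2 (add_cursor(3)): buffer="iyoqs" (len 5), cursors c1@0 c2@2 c4@3 c3@4, authorship .....
After op 3 (delete): buffer="is" (len 2), cursors c1@0 c2@1 c3@1 c4@1, authorship ..
After op 4 (insert('m')): buffer="mimmms" (len 6), cursors c1@1 c2@5 c3@5 c4@5, authorship 1.234.
Authorship (.=original, N=cursor N): 1 . 2 3 4 .
Index 3: author = 3

Answer: cursor 3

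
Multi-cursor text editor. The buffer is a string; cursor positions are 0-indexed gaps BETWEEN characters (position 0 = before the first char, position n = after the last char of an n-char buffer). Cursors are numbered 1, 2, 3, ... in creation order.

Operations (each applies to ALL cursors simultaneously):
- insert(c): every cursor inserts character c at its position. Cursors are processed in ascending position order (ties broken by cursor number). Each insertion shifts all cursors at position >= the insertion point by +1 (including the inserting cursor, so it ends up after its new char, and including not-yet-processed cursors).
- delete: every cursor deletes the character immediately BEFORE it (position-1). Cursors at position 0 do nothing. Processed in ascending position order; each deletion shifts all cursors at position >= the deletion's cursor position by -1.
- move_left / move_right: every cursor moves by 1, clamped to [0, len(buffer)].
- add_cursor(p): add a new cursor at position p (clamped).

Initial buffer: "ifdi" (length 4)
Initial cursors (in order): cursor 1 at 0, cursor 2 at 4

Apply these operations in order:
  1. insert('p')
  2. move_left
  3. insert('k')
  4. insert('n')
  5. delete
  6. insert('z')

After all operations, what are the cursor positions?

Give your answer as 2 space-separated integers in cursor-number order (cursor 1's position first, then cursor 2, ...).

Answer: 2 9

Derivation:
After op 1 (insert('p')): buffer="pifdip" (len 6), cursors c1@1 c2@6, authorship 1....2
After op 2 (move_left): buffer="pifdip" (len 6), cursors c1@0 c2@5, authorship 1....2
After op 3 (insert('k')): buffer="kpifdikp" (len 8), cursors c1@1 c2@7, authorship 11....22
After op 4 (insert('n')): buffer="knpifdiknp" (len 10), cursors c1@2 c2@9, authorship 111....222
After op 5 (delete): buffer="kpifdikp" (len 8), cursors c1@1 c2@7, authorship 11....22
After op 6 (insert('z')): buffer="kzpifdikzp" (len 10), cursors c1@2 c2@9, authorship 111....222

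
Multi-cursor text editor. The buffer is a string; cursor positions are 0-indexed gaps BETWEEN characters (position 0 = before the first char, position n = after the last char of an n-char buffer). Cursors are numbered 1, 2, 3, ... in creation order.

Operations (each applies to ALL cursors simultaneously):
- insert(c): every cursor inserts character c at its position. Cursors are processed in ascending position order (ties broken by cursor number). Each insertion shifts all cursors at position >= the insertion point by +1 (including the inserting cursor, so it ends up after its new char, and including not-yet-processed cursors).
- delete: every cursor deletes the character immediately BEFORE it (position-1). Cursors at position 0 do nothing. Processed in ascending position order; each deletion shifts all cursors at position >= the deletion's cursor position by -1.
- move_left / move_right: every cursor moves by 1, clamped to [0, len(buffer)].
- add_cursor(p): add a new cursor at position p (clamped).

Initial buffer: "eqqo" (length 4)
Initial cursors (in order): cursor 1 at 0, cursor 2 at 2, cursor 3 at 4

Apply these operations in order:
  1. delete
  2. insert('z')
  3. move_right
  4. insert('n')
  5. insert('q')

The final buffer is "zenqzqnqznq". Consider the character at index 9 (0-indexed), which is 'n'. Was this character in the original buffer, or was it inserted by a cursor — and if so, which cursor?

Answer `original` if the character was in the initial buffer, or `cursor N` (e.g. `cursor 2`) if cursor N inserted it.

Answer: cursor 3

Derivation:
After op 1 (delete): buffer="eq" (len 2), cursors c1@0 c2@1 c3@2, authorship ..
After op 2 (insert('z')): buffer="zezqz" (len 5), cursors c1@1 c2@3 c3@5, authorship 1.2.3
After op 3 (move_right): buffer="zezqz" (len 5), cursors c1@2 c2@4 c3@5, authorship 1.2.3
After op 4 (insert('n')): buffer="zenzqnzn" (len 8), cursors c1@3 c2@6 c3@8, authorship 1.12.233
After op 5 (insert('q')): buffer="zenqzqnqznq" (len 11), cursors c1@4 c2@8 c3@11, authorship 1.112.22333
Authorship (.=original, N=cursor N): 1 . 1 1 2 . 2 2 3 3 3
Index 9: author = 3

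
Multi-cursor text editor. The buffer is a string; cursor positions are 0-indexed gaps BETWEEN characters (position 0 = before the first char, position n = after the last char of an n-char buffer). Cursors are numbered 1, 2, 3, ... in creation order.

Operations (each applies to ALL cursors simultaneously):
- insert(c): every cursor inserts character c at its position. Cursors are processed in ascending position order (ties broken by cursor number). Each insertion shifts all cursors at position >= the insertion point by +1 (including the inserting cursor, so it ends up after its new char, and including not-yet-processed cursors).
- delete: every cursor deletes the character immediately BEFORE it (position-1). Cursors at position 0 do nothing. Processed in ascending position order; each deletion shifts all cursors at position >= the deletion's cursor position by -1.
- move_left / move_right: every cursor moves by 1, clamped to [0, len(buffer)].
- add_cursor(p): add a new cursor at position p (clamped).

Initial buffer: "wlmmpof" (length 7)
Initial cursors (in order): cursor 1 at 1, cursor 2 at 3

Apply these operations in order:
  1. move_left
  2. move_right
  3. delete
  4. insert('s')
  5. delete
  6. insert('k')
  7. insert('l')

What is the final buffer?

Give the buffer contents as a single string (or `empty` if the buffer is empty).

Answer: kllklmpof

Derivation:
After op 1 (move_left): buffer="wlmmpof" (len 7), cursors c1@0 c2@2, authorship .......
After op 2 (move_right): buffer="wlmmpof" (len 7), cursors c1@1 c2@3, authorship .......
After op 3 (delete): buffer="lmpof" (len 5), cursors c1@0 c2@1, authorship .....
After op 4 (insert('s')): buffer="slsmpof" (len 7), cursors c1@1 c2@3, authorship 1.2....
After op 5 (delete): buffer="lmpof" (len 5), cursors c1@0 c2@1, authorship .....
After op 6 (insert('k')): buffer="klkmpof" (len 7), cursors c1@1 c2@3, authorship 1.2....
After op 7 (insert('l')): buffer="kllklmpof" (len 9), cursors c1@2 c2@5, authorship 11.22....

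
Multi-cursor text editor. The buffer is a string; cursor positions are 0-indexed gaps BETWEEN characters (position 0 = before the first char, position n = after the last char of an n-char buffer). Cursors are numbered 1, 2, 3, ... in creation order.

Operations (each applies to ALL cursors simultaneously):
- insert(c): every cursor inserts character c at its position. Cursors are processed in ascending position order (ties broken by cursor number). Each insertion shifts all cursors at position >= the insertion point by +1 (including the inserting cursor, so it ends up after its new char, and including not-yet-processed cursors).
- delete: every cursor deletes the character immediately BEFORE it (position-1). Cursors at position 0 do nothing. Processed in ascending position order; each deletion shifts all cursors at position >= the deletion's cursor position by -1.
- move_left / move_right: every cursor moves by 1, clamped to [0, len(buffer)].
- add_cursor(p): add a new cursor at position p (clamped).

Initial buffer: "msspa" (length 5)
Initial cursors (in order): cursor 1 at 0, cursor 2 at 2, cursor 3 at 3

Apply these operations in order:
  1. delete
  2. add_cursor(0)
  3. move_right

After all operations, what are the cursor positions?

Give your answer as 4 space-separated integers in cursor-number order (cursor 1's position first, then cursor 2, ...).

Answer: 1 2 2 1

Derivation:
After op 1 (delete): buffer="mpa" (len 3), cursors c1@0 c2@1 c3@1, authorship ...
After op 2 (add_cursor(0)): buffer="mpa" (len 3), cursors c1@0 c4@0 c2@1 c3@1, authorship ...
After op 3 (move_right): buffer="mpa" (len 3), cursors c1@1 c4@1 c2@2 c3@2, authorship ...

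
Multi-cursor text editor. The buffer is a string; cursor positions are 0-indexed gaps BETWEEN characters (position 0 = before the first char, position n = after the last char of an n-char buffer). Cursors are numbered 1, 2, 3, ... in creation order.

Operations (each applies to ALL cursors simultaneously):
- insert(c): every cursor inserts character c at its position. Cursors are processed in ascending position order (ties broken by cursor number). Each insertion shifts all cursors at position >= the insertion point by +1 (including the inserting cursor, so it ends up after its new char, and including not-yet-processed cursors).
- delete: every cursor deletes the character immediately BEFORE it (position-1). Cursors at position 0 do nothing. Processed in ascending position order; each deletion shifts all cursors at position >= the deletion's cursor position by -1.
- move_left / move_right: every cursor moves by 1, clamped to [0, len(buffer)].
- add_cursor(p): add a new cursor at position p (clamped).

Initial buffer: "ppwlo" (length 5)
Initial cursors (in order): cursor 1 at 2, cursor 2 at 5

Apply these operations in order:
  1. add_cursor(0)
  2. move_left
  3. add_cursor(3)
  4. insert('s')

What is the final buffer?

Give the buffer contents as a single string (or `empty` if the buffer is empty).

Answer: spspwslso

Derivation:
After op 1 (add_cursor(0)): buffer="ppwlo" (len 5), cursors c3@0 c1@2 c2@5, authorship .....
After op 2 (move_left): buffer="ppwlo" (len 5), cursors c3@0 c1@1 c2@4, authorship .....
After op 3 (add_cursor(3)): buffer="ppwlo" (len 5), cursors c3@0 c1@1 c4@3 c2@4, authorship .....
After op 4 (insert('s')): buffer="spspwslso" (len 9), cursors c3@1 c1@3 c4@6 c2@8, authorship 3.1..4.2.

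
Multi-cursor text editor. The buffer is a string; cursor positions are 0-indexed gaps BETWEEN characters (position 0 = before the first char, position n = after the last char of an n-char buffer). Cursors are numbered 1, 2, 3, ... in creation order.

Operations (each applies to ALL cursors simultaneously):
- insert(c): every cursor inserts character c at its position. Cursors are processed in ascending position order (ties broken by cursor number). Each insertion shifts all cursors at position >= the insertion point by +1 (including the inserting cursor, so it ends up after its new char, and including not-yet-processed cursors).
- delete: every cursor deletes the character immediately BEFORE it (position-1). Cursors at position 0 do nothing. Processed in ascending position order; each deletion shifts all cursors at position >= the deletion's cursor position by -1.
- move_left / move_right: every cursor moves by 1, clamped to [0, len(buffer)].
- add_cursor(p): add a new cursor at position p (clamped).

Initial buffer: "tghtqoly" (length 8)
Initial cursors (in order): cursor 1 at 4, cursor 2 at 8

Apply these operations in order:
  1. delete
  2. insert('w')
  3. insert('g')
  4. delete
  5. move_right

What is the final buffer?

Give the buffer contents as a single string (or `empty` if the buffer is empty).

After op 1 (delete): buffer="tghqol" (len 6), cursors c1@3 c2@6, authorship ......
After op 2 (insert('w')): buffer="tghwqolw" (len 8), cursors c1@4 c2@8, authorship ...1...2
After op 3 (insert('g')): buffer="tghwgqolwg" (len 10), cursors c1@5 c2@10, authorship ...11...22
After op 4 (delete): buffer="tghwqolw" (len 8), cursors c1@4 c2@8, authorship ...1...2
After op 5 (move_right): buffer="tghwqolw" (len 8), cursors c1@5 c2@8, authorship ...1...2

Answer: tghwqolw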